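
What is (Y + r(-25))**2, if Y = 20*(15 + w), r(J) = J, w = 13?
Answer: 286225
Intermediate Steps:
Y = 560 (Y = 20*(15 + 13) = 20*28 = 560)
(Y + r(-25))**2 = (560 - 25)**2 = 535**2 = 286225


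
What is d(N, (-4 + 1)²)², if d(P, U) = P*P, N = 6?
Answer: 1296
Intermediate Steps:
d(P, U) = P²
d(N, (-4 + 1)²)² = (6²)² = 36² = 1296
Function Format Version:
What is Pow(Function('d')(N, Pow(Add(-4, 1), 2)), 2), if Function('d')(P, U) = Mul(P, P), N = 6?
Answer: 1296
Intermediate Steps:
Function('d')(P, U) = Pow(P, 2)
Pow(Function('d')(N, Pow(Add(-4, 1), 2)), 2) = Pow(Pow(6, 2), 2) = Pow(36, 2) = 1296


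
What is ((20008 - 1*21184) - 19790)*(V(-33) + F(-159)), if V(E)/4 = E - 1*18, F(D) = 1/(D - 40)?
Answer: 851156702/199 ≈ 4.2772e+6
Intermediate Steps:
F(D) = 1/(-40 + D)
V(E) = -72 + 4*E (V(E) = 4*(E - 1*18) = 4*(E - 18) = 4*(-18 + E) = -72 + 4*E)
((20008 - 1*21184) - 19790)*(V(-33) + F(-159)) = ((20008 - 1*21184) - 19790)*((-72 + 4*(-33)) + 1/(-40 - 159)) = ((20008 - 21184) - 19790)*((-72 - 132) + 1/(-199)) = (-1176 - 19790)*(-204 - 1/199) = -20966*(-40597/199) = 851156702/199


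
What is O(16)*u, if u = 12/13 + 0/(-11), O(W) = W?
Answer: 192/13 ≈ 14.769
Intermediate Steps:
u = 12/13 (u = 12*(1/13) + 0*(-1/11) = 12/13 + 0 = 12/13 ≈ 0.92308)
O(16)*u = 16*(12/13) = 192/13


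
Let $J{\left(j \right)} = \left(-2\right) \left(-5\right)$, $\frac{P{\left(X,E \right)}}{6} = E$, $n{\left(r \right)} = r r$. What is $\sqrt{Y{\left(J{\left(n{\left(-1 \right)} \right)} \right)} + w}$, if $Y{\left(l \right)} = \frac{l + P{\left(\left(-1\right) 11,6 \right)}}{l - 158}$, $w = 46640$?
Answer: $\frac{\sqrt{255398938}}{74} \approx 215.96$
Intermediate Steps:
$n{\left(r \right)} = r^{2}$
$P{\left(X,E \right)} = 6 E$
$J{\left(j \right)} = 10$
$Y{\left(l \right)} = \frac{36 + l}{-158 + l}$ ($Y{\left(l \right)} = \frac{l + 6 \cdot 6}{l - 158} = \frac{l + 36}{-158 + l} = \frac{36 + l}{-158 + l}$)
$\sqrt{Y{\left(J{\left(n{\left(-1 \right)} \right)} \right)} + w} = \sqrt{\frac{36 + 10}{-158 + 10} + 46640} = \sqrt{\frac{1}{-148} \cdot 46 + 46640} = \sqrt{\left(- \frac{1}{148}\right) 46 + 46640} = \sqrt{- \frac{23}{74} + 46640} = \sqrt{\frac{3451337}{74}} = \frac{\sqrt{255398938}}{74}$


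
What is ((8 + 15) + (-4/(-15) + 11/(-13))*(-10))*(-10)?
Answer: -11230/39 ≈ -287.95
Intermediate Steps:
((8 + 15) + (-4/(-15) + 11/(-13))*(-10))*(-10) = (23 + (-4*(-1/15) + 11*(-1/13))*(-10))*(-10) = (23 + (4/15 - 11/13)*(-10))*(-10) = (23 - 113/195*(-10))*(-10) = (23 + 226/39)*(-10) = (1123/39)*(-10) = -11230/39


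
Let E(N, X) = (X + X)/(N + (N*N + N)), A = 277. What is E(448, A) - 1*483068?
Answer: -48693254123/100800 ≈ -4.8307e+5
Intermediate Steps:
E(N, X) = 2*X/(N**2 + 2*N) (E(N, X) = (2*X)/(N + (N**2 + N)) = (2*X)/(N + (N + N**2)) = (2*X)/(N**2 + 2*N) = 2*X/(N**2 + 2*N))
E(448, A) - 1*483068 = 2*277/(448*(2 + 448)) - 1*483068 = 2*277*(1/448)/450 - 483068 = 2*277*(1/448)*(1/450) - 483068 = 277/100800 - 483068 = -48693254123/100800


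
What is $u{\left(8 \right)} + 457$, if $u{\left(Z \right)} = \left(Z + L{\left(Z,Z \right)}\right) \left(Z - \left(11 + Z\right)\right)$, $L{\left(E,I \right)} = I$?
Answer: $281$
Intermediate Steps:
$u{\left(Z \right)} = - 22 Z$ ($u{\left(Z \right)} = \left(Z + Z\right) \left(Z - \left(11 + Z\right)\right) = 2 Z \left(-11\right) = - 22 Z$)
$u{\left(8 \right)} + 457 = \left(-22\right) 8 + 457 = -176 + 457 = 281$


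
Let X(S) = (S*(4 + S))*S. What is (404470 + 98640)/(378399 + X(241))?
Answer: 251555/7304122 ≈ 0.034440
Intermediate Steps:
X(S) = S²*(4 + S)
(404470 + 98640)/(378399 + X(241)) = (404470 + 98640)/(378399 + 241²*(4 + 241)) = 503110/(378399 + 58081*245) = 503110/(378399 + 14229845) = 503110/14608244 = 503110*(1/14608244) = 251555/7304122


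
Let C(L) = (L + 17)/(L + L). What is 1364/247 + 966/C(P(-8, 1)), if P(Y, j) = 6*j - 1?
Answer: 1208014/2717 ≈ 444.61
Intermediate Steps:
P(Y, j) = -1 + 6*j
C(L) = (17 + L)/(2*L) (C(L) = (17 + L)/((2*L)) = (17 + L)*(1/(2*L)) = (17 + L)/(2*L))
1364/247 + 966/C(P(-8, 1)) = 1364/247 + 966/(((17 + (-1 + 6*1))/(2*(-1 + 6*1)))) = 1364*(1/247) + 966/(((17 + (-1 + 6))/(2*(-1 + 6)))) = 1364/247 + 966/(((½)*(17 + 5)/5)) = 1364/247 + 966/(((½)*(⅕)*22)) = 1364/247 + 966/(11/5) = 1364/247 + 966*(5/11) = 1364/247 + 4830/11 = 1208014/2717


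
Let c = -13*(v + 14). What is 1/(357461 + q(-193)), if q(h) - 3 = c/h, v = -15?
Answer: 193/68990539 ≈ 2.7975e-6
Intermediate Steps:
c = 13 (c = -13*(-15 + 14) = -13*(-1) = 13)
q(h) = 3 + 13/h
1/(357461 + q(-193)) = 1/(357461 + (3 + 13/(-193))) = 1/(357461 + (3 + 13*(-1/193))) = 1/(357461 + (3 - 13/193)) = 1/(357461 + 566/193) = 1/(68990539/193) = 193/68990539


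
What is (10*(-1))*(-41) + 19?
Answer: 429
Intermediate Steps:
(10*(-1))*(-41) + 19 = -10*(-41) + 19 = 410 + 19 = 429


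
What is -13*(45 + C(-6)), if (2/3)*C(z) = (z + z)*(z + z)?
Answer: -3393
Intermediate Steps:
C(z) = 6*z² (C(z) = 3*((z + z)*(z + z))/2 = 3*((2*z)*(2*z))/2 = 3*(4*z²)/2 = 6*z²)
-13*(45 + C(-6)) = -13*(45 + 6*(-6)²) = -13*(45 + 6*36) = -13*(45 + 216) = -13*261 = -3393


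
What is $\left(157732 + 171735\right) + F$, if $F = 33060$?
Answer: $362527$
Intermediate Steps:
$\left(157732 + 171735\right) + F = \left(157732 + 171735\right) + 33060 = 329467 + 33060 = 362527$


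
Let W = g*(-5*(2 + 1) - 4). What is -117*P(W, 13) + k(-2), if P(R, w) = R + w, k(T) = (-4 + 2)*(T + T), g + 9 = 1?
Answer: -19297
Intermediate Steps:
g = -8 (g = -9 + 1 = -8)
W = 152 (W = -8*(-5*(2 + 1) - 4) = -8*(-5*3 - 4) = -8*(-15 - 4) = -8*(-19) = 152)
k(T) = -4*T
-117*P(W, 13) + k(-2) = -117*(152 + 13) - 4*(-2) = -117*165 + 8 = -19305 + 8 = -19297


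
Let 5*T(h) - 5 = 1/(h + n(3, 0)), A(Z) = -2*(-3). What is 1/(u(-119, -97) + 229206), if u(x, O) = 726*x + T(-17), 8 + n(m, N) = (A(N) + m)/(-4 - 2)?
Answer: 265/37845443 ≈ 7.0022e-6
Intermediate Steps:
A(Z) = 6
n(m, N) = -9 - m/6 (n(m, N) = -8 + (6 + m)/(-4 - 2) = -8 + (6 + m)/(-6) = -8 + (6 + m)*(-1/6) = -8 + (-1 - m/6) = -9 - m/6)
T(h) = 1 + 1/(5*(-19/2 + h)) (T(h) = 1 + 1/(5*(h + (-9 - 1/6*3))) = 1 + 1/(5*(h + (-9 - 1/2))) = 1 + 1/(5*(h - 19/2)) = 1 + 1/(5*(-19/2 + h)))
u(x, O) = 263/265 + 726*x (u(x, O) = 726*x + (-93 + 10*(-17))/(5*(-19 + 2*(-17))) = 726*x + (-93 - 170)/(5*(-19 - 34)) = 726*x + (1/5)*(-263)/(-53) = 726*x + (1/5)*(-1/53)*(-263) = 726*x + 263/265 = 263/265 + 726*x)
1/(u(-119, -97) + 229206) = 1/((263/265 + 726*(-119)) + 229206) = 1/((263/265 - 86394) + 229206) = 1/(-22894147/265 + 229206) = 1/(37845443/265) = 265/37845443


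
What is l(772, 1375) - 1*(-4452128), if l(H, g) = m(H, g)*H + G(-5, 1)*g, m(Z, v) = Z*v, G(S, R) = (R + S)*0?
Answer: 823930128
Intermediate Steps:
G(S, R) = 0
l(H, g) = g*H² (l(H, g) = (H*g)*H + 0*g = g*H² + 0 = g*H²)
l(772, 1375) - 1*(-4452128) = 1375*772² - 1*(-4452128) = 1375*595984 + 4452128 = 819478000 + 4452128 = 823930128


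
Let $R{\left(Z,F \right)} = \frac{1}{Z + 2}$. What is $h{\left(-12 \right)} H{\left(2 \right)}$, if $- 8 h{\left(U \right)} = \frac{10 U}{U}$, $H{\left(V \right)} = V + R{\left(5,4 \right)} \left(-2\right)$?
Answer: $- \frac{15}{7} \approx -2.1429$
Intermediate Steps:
$R{\left(Z,F \right)} = \frac{1}{2 + Z}$
$H{\left(V \right)} = - \frac{2}{7} + V$ ($H{\left(V \right)} = V + \frac{1}{2 + 5} \left(-2\right) = V + \frac{1}{7} \left(-2\right) = V - \frac{2}{7} = - \frac{2}{7} + V$)
$h{\left(U \right)} = - \frac{5}{4}$ ($h{\left(U \right)} = - \frac{10 U \frac{1}{U}}{8} = \left(- \frac{1}{8}\right) 10 = - \frac{5}{4}$)
$h{\left(-12 \right)} H{\left(2 \right)} = - \frac{5 \left(- \frac{2}{7} + 2\right)}{4} = \left(- \frac{5}{4}\right) \frac{12}{7} = - \frac{15}{7}$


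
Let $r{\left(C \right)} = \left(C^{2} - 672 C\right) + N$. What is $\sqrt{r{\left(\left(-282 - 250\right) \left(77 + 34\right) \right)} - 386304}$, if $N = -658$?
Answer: $\sqrt{3526434686} \approx 59384.0$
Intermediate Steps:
$r{\left(C \right)} = -658 + C^{2} - 672 C$ ($r{\left(C \right)} = \left(C^{2} - 672 C\right) - 658 = -658 + C^{2} - 672 C$)
$\sqrt{r{\left(\left(-282 - 250\right) \left(77 + 34\right) \right)} - 386304} = \sqrt{\left(-658 + \left(\left(-282 - 250\right) \left(77 + 34\right)\right)^{2} - 672 \left(-282 - 250\right) \left(77 + 34\right)\right) - 386304} = \sqrt{\left(-658 + \left(\left(-532\right) 111\right)^{2} - 672 \left(\left(-532\right) 111\right)\right) - 386304} = \sqrt{\left(-658 + \left(-59052\right)^{2} - -39682944\right) - 386304} = \sqrt{\left(-658 + 3487138704 + 39682944\right) - 386304} = \sqrt{3526820990 - 386304} = \sqrt{3526434686}$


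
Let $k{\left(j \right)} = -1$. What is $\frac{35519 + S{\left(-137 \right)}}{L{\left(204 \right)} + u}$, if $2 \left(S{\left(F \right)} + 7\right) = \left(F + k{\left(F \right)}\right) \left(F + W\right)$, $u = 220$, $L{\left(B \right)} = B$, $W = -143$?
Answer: $\frac{6854}{53} \approx 129.32$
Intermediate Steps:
$S{\left(F \right)} = -7 + \frac{\left(-1 + F\right) \left(-143 + F\right)}{2}$ ($S{\left(F \right)} = -7 + \frac{\left(F - 1\right) \left(F - 143\right)}{2} = -7 + \frac{\left(-1 + F\right) \left(-143 + F\right)}{2}$)
$\frac{35519 + S{\left(-137 \right)}}{L{\left(204 \right)} + u} = \frac{35519 + \left(\frac{129}{2} + \frac{\left(-137\right)^{2}}{2} - -9864\right)}{204 + 220} = \frac{35519 + \left(\frac{129}{2} + \frac{1}{2} \cdot 18769 + 9864\right)}{424} = \left(35519 + \left(\frac{129}{2} + \frac{18769}{2} + 9864\right)\right) \frac{1}{424} = \left(35519 + 19313\right) \frac{1}{424} = 54832 \cdot \frac{1}{424} = \frac{6854}{53}$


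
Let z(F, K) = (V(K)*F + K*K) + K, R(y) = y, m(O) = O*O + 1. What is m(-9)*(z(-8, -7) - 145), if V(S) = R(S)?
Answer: -3854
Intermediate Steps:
m(O) = 1 + O**2 (m(O) = O**2 + 1 = 1 + O**2)
V(S) = S
z(F, K) = K + K**2 + F*K (z(F, K) = (K*F + K*K) + K = (F*K + K**2) + K = (K**2 + F*K) + K = K + K**2 + F*K)
m(-9)*(z(-8, -7) - 145) = (1 + (-9)**2)*(-7*(1 - 8 - 7) - 145) = (1 + 81)*(-7*(-14) - 145) = 82*(98 - 145) = 82*(-47) = -3854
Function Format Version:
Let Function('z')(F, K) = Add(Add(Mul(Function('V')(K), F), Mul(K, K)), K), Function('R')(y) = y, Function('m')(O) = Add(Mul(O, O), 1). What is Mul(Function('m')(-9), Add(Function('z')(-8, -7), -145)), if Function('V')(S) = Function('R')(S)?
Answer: -3854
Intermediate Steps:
Function('m')(O) = Add(1, Pow(O, 2)) (Function('m')(O) = Add(Pow(O, 2), 1) = Add(1, Pow(O, 2)))
Function('V')(S) = S
Function('z')(F, K) = Add(K, Pow(K, 2), Mul(F, K)) (Function('z')(F, K) = Add(Add(Mul(K, F), Mul(K, K)), K) = Add(Add(Mul(F, K), Pow(K, 2)), K) = Add(Add(Pow(K, 2), Mul(F, K)), K) = Add(K, Pow(K, 2), Mul(F, K)))
Mul(Function('m')(-9), Add(Function('z')(-8, -7), -145)) = Mul(Add(1, Pow(-9, 2)), Add(Mul(-7, Add(1, -8, -7)), -145)) = Mul(Add(1, 81), Add(Mul(-7, -14), -145)) = Mul(82, Add(98, -145)) = Mul(82, -47) = -3854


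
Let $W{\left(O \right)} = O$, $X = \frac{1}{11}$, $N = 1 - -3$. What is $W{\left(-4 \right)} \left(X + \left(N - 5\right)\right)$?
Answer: $\frac{40}{11} \approx 3.6364$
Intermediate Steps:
$N = 4$ ($N = 1 + 3 = 4$)
$X = \frac{1}{11} \approx 0.090909$
$W{\left(-4 \right)} \left(X + \left(N - 5\right)\right) = - 4 \left(\frac{1}{11} + \left(4 - 5\right)\right) = - 4 \left(\frac{1}{11} - 1\right) = \left(-4\right) \left(- \frac{10}{11}\right) = \frac{40}{11}$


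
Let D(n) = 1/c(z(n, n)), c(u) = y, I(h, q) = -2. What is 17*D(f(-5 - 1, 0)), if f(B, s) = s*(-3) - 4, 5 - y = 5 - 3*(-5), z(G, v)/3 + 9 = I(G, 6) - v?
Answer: -17/15 ≈ -1.1333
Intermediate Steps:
z(G, v) = -33 - 3*v (z(G, v) = -27 + 3*(-2 - v) = -27 + (-6 - 3*v) = -33 - 3*v)
y = -15 (y = 5 - (5 - 3*(-5)) = 5 - (5 + 15) = 5 - 1*20 = 5 - 20 = -15)
c(u) = -15
f(B, s) = -4 - 3*s (f(B, s) = -3*s - 4 = -4 - 3*s)
D(n) = -1/15 (D(n) = 1/(-15) = -1/15)
17*D(f(-5 - 1, 0)) = 17*(-1/15) = -17/15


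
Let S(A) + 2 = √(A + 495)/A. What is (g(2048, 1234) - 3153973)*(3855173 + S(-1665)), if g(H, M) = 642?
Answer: -12156630224601 + 3153331*I*√130/555 ≈ -1.2157e+13 + 64781.0*I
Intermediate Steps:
S(A) = -2 + √(495 + A)/A (S(A) = -2 + √(A + 495)/A = -2 + √(495 + A)/A)
(g(2048, 1234) - 3153973)*(3855173 + S(-1665)) = (642 - 3153973)*(3855173 + (-2 + √(495 - 1665)/(-1665))) = -3153331*(3855173 + (-2 - I*√130/555)) = -3153331*(3855171 - I*√130/555) = -12156630224601 + 3153331*I*√130/555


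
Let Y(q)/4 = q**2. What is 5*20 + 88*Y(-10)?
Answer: 35300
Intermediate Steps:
Y(q) = 4*q**2
5*20 + 88*Y(-10) = 5*20 + 88*(4*(-10)**2) = 100 + 88*(4*100) = 100 + 88*400 = 100 + 35200 = 35300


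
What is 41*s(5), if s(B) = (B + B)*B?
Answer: 2050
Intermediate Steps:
s(B) = 2*B**2 (s(B) = (2*B)*B = 2*B**2)
41*s(5) = 41*(2*5**2) = 41*(2*25) = 41*50 = 2050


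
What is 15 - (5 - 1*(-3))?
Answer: 7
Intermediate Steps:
15 - (5 - 1*(-3)) = 15 - (5 + 3) = 15 - 1*8 = 15 - 8 = 7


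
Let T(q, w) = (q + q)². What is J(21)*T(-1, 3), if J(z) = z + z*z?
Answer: 1848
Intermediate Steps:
T(q, w) = 4*q² (T(q, w) = (2*q)² = 4*q²)
J(z) = z + z²
J(21)*T(-1, 3) = (21*(1 + 21))*(4*(-1)²) = (21*22)*(4*1) = 462*4 = 1848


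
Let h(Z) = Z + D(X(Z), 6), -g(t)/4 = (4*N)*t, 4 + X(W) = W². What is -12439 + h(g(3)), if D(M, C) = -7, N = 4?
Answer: -12638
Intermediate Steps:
X(W) = -4 + W²
g(t) = -64*t (g(t) = -4*4*4*t = -64*t)
h(Z) = -7 + Z (h(Z) = Z - 7 = -7 + Z)
-12439 + h(g(3)) = -12439 + (-7 - 64*3) = -12439 + (-7 - 192) = -12439 - 199 = -12638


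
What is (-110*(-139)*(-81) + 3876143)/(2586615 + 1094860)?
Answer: 2637653/3681475 ≈ 0.71647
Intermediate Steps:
(-110*(-139)*(-81) + 3876143)/(2586615 + 1094860) = (15290*(-81) + 3876143)/3681475 = (-1238490 + 3876143)*(1/3681475) = 2637653*(1/3681475) = 2637653/3681475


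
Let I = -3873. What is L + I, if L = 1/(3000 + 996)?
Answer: -15476507/3996 ≈ -3873.0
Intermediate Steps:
L = 1/3996 ≈ 0.00025025
L + I = 1/3996 - 3873 = -15476507/3996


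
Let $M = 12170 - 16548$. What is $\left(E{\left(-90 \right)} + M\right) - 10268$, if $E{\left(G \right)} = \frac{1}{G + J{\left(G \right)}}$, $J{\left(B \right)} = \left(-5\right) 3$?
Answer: $- \frac{1537831}{105} \approx -14646.0$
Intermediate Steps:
$J{\left(B \right)} = -15$
$E{\left(G \right)} = \frac{1}{-15 + G}$ ($E{\left(G \right)} = \frac{1}{G - 15} = \frac{1}{-15 + G}$)
$M = -4378$ ($M = 12170 - 16548 = -4378$)
$\left(E{\left(-90 \right)} + M\right) - 10268 = \left(\frac{1}{-15 - 90} - 4378\right) - 10268 = \left(\frac{1}{-105} - 4378\right) - 10268 = \left(- \frac{1}{105} - 4378\right) - 10268 = - \frac{459691}{105} - 10268 = - \frac{1537831}{105}$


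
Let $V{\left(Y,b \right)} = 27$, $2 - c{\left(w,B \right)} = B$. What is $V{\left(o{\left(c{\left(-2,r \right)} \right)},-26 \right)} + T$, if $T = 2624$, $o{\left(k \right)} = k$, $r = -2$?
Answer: $2651$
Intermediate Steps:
$c{\left(w,B \right)} = 2 - B$
$V{\left(o{\left(c{\left(-2,r \right)} \right)},-26 \right)} + T = 27 + 2624 = 2651$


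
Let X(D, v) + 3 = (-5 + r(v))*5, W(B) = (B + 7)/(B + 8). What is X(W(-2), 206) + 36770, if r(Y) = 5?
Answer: 36767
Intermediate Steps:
W(B) = (7 + B)/(8 + B)
X(D, v) = -3 (X(D, v) = -3 + (-5 + 5)*5 = -3 + 0*5 = -3 + 0 = -3)
X(W(-2), 206) + 36770 = -3 + 36770 = 36767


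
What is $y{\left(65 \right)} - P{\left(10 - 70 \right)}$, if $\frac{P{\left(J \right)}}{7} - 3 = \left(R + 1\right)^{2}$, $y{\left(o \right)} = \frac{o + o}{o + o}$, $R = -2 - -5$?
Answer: $-132$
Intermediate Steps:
$R = 3$ ($R = -2 + 5 = 3$)
$y{\left(o \right)} = 1$ ($y{\left(o \right)} = \frac{2 o}{2 o} = 2 o \frac{1}{2 o} = 1$)
$P{\left(J \right)} = 133$ ($P{\left(J \right)} = 21 + 7 \left(3 + 1\right)^{2} = 21 + 7 \cdot 4^{2} = 21 + 7 \cdot 16 = 21 + 112 = 133$)
$y{\left(65 \right)} - P{\left(10 - 70 \right)} = 1 - 133 = -132$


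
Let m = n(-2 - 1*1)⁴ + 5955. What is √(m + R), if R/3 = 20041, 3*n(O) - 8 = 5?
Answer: √5380879/9 ≈ 257.74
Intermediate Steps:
n(O) = 13/3 (n(O) = 8/3 + (⅓)*5 = 8/3 + 5/3 = 13/3)
R = 60123 (R = 3*20041 = 60123)
m = 510916/81 (m = (13/3)⁴ + 5955 = 28561/81 + 5955 = 510916/81 ≈ 6307.6)
√(m + R) = √(510916/81 + 60123) = √(5380879/81) = √5380879/9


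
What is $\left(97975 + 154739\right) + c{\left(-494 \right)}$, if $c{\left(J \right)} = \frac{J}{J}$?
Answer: $252715$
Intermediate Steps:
$c{\left(J \right)} = 1$
$\left(97975 + 154739\right) + c{\left(-494 \right)} = \left(97975 + 154739\right) + 1 = 252714 + 1 = 252715$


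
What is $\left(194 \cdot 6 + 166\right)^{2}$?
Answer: $1768900$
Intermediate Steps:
$\left(194 \cdot 6 + 166\right)^{2} = \left(1164 + 166\right)^{2} = 1330^{2} = 1768900$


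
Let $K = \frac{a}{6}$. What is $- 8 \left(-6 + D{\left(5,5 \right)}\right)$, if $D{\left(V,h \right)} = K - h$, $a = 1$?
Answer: $\frac{260}{3} \approx 86.667$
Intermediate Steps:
$K = \frac{1}{6}$ ($K = 1 \cdot \frac{1}{6} = \frac{1}{6} \approx 0.16667$)
$D{\left(V,h \right)} = \frac{1}{6} - h$
$- 8 \left(-6 + D{\left(5,5 \right)}\right) = - 8 \left(-6 + \left(\frac{1}{6} - 5\right)\right) = - 8 \left(-6 - \frac{29}{6}\right) = \left(-8\right) \left(- \frac{65}{6}\right) = \frac{260}{3}$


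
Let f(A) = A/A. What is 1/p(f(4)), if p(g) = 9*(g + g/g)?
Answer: 1/18 ≈ 0.055556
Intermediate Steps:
f(A) = 1
p(g) = 9 + 9*g (p(g) = 9*(g + 1) = 9*(1 + g) = 9 + 9*g)
1/p(f(4)) = 1/(9 + 9*1) = 1/(9 + 9) = 1/18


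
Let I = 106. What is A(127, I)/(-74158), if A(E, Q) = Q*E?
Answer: -6731/37079 ≈ -0.18153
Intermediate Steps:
A(E, Q) = E*Q
A(127, I)/(-74158) = (127*106)/(-74158) = 13462*(-1/74158) = -6731/37079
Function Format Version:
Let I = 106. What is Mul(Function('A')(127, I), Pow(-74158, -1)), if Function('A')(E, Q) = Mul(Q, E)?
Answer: Rational(-6731, 37079) ≈ -0.18153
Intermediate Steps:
Function('A')(E, Q) = Mul(E, Q)
Mul(Function('A')(127, I), Pow(-74158, -1)) = Mul(Mul(127, 106), Pow(-74158, -1)) = Mul(13462, Rational(-1, 74158)) = Rational(-6731, 37079)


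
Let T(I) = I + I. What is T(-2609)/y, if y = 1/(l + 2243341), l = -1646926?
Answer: -3112093470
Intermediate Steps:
T(I) = 2*I
y = 1/596415 (y = 1/(-1646926 + 2243341) = 1/596415 ≈ 1.6767e-6)
T(-2609)/y = (2*(-2609))/(1/596415) = -5218*596415 = -3112093470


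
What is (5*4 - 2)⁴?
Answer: 104976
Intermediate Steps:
(5*4 - 2)⁴ = (20 - 2)⁴ = 18⁴ = 104976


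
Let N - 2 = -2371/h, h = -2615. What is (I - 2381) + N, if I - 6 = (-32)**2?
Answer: -3525264/2615 ≈ -1348.1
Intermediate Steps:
I = 1030 (I = 6 + (-32)**2 = 6 + 1024 = 1030)
N = 7601/2615 (N = 2 - 2371/(-2615) = 2 - 2371*(-1/2615) = 2 + 2371/2615 = 7601/2615 ≈ 2.9067)
(I - 2381) + N = (1030 - 2381) + 7601/2615 = -1351 + 7601/2615 = -3525264/2615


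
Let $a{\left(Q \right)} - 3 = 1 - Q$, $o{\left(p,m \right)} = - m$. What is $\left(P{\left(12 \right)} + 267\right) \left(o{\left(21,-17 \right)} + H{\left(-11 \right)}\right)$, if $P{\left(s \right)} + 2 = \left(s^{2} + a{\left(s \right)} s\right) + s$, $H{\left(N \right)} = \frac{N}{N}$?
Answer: $5850$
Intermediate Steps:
$a{\left(Q \right)} = 4 - Q$ ($a{\left(Q \right)} = 3 - \left(-1 + Q\right) = 4 - Q$)
$H{\left(N \right)} = 1$
$P{\left(s \right)} = -2 + s + s^{2} + s \left(4 - s\right)$ ($P{\left(s \right)} = -2 + \left(\left(s^{2} + \left(4 - s\right) s\right) + s\right) = -2 + \left(\left(s^{2} + s \left(4 - s\right)\right) + s\right) = -2 + \left(s + s^{2} + s \left(4 - s\right)\right) = -2 + s + s^{2} + s \left(4 - s\right)$)
$\left(P{\left(12 \right)} + 267\right) \left(o{\left(21,-17 \right)} + H{\left(-11 \right)}\right) = \left(\left(-2 + 5 \cdot 12\right) + 267\right) \left(\left(-1\right) \left(-17\right) + 1\right) = \left(\left(-2 + 60\right) + 267\right) \left(17 + 1\right) = \left(58 + 267\right) 18 = 325 \cdot 18 = 5850$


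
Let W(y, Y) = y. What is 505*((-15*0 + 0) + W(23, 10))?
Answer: 11615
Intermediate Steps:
505*((-15*0 + 0) + W(23, 10)) = 505*((-15*0 + 0) + 23) = 505*((0 + 0) + 23) = 505*(0 + 23) = 505*23 = 11615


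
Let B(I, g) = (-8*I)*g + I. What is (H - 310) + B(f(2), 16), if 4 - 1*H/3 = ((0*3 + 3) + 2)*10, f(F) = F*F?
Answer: -956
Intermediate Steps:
f(F) = F²
B(I, g) = I - 8*I*g (B(I, g) = -8*I*g + I = I - 8*I*g)
H = -138 (H = 12 - 3*((0*3 + 3) + 2)*10 = 12 - 3*((0 + 3) + 2)*10 = 12 - 3*(3 + 2)*10 = 12 - 15*10 = 12 - 3*50 = 12 - 150 = -138)
(H - 310) + B(f(2), 16) = (-138 - 310) + 2²*(1 - 8*16) = -448 + 4*(1 - 128) = -448 + 4*(-127) = -448 - 508 = -956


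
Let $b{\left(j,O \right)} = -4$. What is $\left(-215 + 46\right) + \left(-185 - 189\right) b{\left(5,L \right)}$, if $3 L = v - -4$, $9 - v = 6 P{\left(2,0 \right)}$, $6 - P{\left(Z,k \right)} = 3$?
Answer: $1327$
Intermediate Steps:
$P{\left(Z,k \right)} = 3$ ($P{\left(Z,k \right)} = 6 - 3 = 3$)
$v = -9$ ($v = 9 - 6 \cdot 3 = 9 - 18 = -9$)
$L = - \frac{5}{3}$ ($L = \frac{-9 - -4}{3} = \frac{-9 + 4}{3} = \frac{1}{3} \left(-5\right) = - \frac{5}{3} \approx -1.6667$)
$\left(-215 + 46\right) + \left(-185 - 189\right) b{\left(5,L \right)} = \left(-215 + 46\right) + \left(-185 - 189\right) \left(-4\right) = -169 + \left(-185 - 189\right) \left(-4\right) = -169 - -1496 = -169 + 1496 = 1327$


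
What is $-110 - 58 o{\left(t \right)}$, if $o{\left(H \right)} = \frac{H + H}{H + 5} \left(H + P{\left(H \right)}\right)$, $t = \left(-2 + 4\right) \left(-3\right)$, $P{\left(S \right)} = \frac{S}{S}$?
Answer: $3370$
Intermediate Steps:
$P{\left(S \right)} = 1$
$t = -6$ ($t = 2 \left(-3\right) = -6$)
$o{\left(H \right)} = \frac{2 H \left(1 + H\right)}{5 + H}$ ($o{\left(H \right)} = \frac{H + H}{H + 5} \left(H + 1\right) = \frac{2 H}{5 + H} \left(1 + H\right) = \frac{2 H \left(1 + H\right)}{5 + H}$)
$-110 - 58 o{\left(t \right)} = -110 - 58 \cdot 2 \left(-6\right) \frac{1}{5 - 6} \left(1 - 6\right) = -110 - 58 \cdot 2 \left(-6\right) \frac{1}{-1} \left(-5\right) = -110 - 58 \cdot 2 \left(-6\right) \left(-1\right) \left(-5\right) = -110 - -3480 = -110 + 3480 = 3370$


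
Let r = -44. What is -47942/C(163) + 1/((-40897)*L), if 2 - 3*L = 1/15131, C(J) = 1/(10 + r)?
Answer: 672432254339961/412528039 ≈ 1.6300e+6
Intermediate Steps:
C(J) = -1/34 (C(J) = 1/(10 - 44) = 1/(-34) = -1/34)
L = 10087/15131 (L = ⅔ - ⅓/15131 = ⅔ - ⅓*1/15131 = ⅔ - 1/45393 = 10087/15131 ≈ 0.66665)
-47942/C(163) + 1/((-40897)*L) = -47942/(-1/34) + 1/((-40897)*(10087/15131)) = -47942*(-34) - 1/40897*15131/10087 = 1630028 - 15131/412528039 = 672432254339961/412528039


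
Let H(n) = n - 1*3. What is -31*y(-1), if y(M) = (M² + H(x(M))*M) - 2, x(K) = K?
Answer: -93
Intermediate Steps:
H(n) = -3 + n (H(n) = n - 3 = -3 + n)
y(M) = -2 + M² + M*(-3 + M) (y(M) = (M² + (-3 + M)*M) - 2 = (M² + M*(-3 + M)) - 2 = -2 + M² + M*(-3 + M))
-31*y(-1) = -31*(-2 + (-1)² - (-3 - 1)) = -31*(-2 + 1 - 1*(-4)) = -31*(-2 + 1 + 4) = -31*3 = -93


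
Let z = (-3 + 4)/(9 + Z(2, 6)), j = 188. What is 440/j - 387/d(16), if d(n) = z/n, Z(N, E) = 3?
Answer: -3492178/47 ≈ -74302.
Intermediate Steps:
z = 1/12 (z = (-3 + 4)/(9 + 3) = 1/12 ≈ 0.083333)
d(n) = 1/(12*n)
440/j - 387/d(16) = 440/188 - 387/((1/12)/16) = 440*(1/188) - 387/((1/12)*(1/16)) = 110/47 - 387/1/192 = 110/47 - 387*192 = 110/47 - 74304 = -3492178/47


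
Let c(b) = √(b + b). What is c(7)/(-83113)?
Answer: -√14/83113 ≈ -4.5019e-5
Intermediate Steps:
c(b) = √2*√b (c(b) = √(2*b) = √2*√b)
c(7)/(-83113) = (√2*√7)/(-83113) = √14*(-1/83113) = -√14/83113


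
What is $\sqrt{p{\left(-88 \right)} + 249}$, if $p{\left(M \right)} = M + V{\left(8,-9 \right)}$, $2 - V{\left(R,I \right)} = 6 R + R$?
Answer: $\sqrt{107} \approx 10.344$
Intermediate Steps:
$V{\left(R,I \right)} = 2 - 7 R$ ($V{\left(R,I \right)} = 2 - \left(6 R + R\right) = 2 - 7 R$)
$p{\left(M \right)} = -54 + M$ ($p{\left(M \right)} = M + \left(2 - 56\right) = M - 54 = -54 + M$)
$\sqrt{p{\left(-88 \right)} + 249} = \sqrt{\left(-54 - 88\right) + 249} = \sqrt{-142 + 249} = \sqrt{107}$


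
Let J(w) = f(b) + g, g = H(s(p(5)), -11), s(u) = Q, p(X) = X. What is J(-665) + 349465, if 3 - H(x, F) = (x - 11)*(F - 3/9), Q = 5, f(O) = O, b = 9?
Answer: 349409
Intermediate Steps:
s(u) = 5
H(x, F) = 3 - (-11 + x)*(-⅓ + F) (H(x, F) = 3 - (x - 11)*(F - 3/9) = 3 - (-11 + x)*(F - 3*⅑) = 3 - (-11 + x)*(F - ⅓) = 3 - (-11 + x)*(-⅓ + F))
g = -65 (g = -⅔ + 11*(-11) + (⅓)*5 - 1*(-11)*5 = -⅔ - 121 + 5/3 + 55 = -65)
J(w) = -56 (J(w) = 9 - 65 = -56)
J(-665) + 349465 = -56 + 349465 = 349409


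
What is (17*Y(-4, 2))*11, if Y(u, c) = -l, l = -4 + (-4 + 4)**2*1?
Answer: 748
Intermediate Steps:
l = -4 (l = -4 + 0**2*1 = -4 + 0*1 = -4 + 0 = -4)
Y(u, c) = 4 (Y(u, c) = -1*(-4) = 4)
(17*Y(-4, 2))*11 = (17*4)*11 = 68*11 = 748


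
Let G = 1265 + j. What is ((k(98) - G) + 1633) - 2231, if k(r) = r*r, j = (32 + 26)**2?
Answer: 4377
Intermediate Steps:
j = 3364 (j = 58**2 = 3364)
k(r) = r**2
G = 4629 (G = 1265 + 3364 = 4629)
((k(98) - G) + 1633) - 2231 = ((98**2 - 1*4629) + 1633) - 2231 = ((9604 - 4629) + 1633) - 2231 = (4975 + 1633) - 2231 = 6608 - 2231 = 4377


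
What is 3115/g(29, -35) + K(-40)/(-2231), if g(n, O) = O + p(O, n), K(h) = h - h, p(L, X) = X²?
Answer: 3115/806 ≈ 3.8648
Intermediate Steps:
K(h) = 0
g(n, O) = O + n²
3115/g(29, -35) + K(-40)/(-2231) = 3115/(-35 + 29²) + 0/(-2231) = 3115/(-35 + 841) + 0*(-1/2231) = 3115/806 + 0 = 3115/806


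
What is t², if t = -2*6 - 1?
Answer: 169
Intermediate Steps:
t = -13 (t = -12 - 1 = -13)
t² = (-13)² = 169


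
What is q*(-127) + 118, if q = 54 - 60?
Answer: 880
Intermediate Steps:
q = -6
q*(-127) + 118 = -6*(-127) + 118 = 762 + 118 = 880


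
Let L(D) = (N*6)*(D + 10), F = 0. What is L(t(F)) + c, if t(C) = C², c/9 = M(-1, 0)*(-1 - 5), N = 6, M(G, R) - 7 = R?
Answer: -18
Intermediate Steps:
M(G, R) = 7 + R
c = -378 (c = 9*((7 + 0)*(-1 - 5)) = 9*(7*(-6)) = 9*(-42) = -378)
L(D) = 360 + 36*D (L(D) = (6*6)*(D + 10) = 36*(10 + D) = 360 + 36*D)
L(t(F)) + c = (360 + 36*0²) - 378 = (360 + 36*0) - 378 = (360 + 0) - 378 = 360 - 378 = -18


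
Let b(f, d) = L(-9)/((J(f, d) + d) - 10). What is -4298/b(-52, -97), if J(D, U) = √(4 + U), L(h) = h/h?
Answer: 459886 - 4298*I*√93 ≈ 4.5989e+5 - 41448.0*I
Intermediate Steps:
L(h) = 1
b(f, d) = 1/(-10 + d + √(4 + d)) (b(f, d) = 1/((√(4 + d) + d) - 10) = 1/((d + √(4 + d)) - 10) = 1/(-10 + d + √(4 + d)))
-4298/b(-52, -97) = -(-459886 + 4298*√(4 - 97)) = -(-459886 + 4298*I*√93) = -4298*(-107 + I*√93) = 459886 - 4298*I*√93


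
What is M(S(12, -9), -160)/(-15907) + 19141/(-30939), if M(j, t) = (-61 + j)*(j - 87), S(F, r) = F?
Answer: -418176712/492146673 ≈ -0.84970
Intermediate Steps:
M(j, t) = (-87 + j)*(-61 + j) (M(j, t) = (-61 + j)*(-87 + j) = (-87 + j)*(-61 + j))
M(S(12, -9), -160)/(-15907) + 19141/(-30939) = (5307 + 12² - 148*12)/(-15907) + 19141/(-30939) = (5307 + 144 - 1776)*(-1/15907) + 19141*(-1/30939) = 3675*(-1/15907) - 19141/30939 = -3675/15907 - 19141/30939 = -418176712/492146673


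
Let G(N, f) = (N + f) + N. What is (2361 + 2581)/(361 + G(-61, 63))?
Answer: 2471/151 ≈ 16.364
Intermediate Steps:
G(N, f) = f + 2*N
(2361 + 2581)/(361 + G(-61, 63)) = (2361 + 2581)/(361 + (63 + 2*(-61))) = 4942/(361 + (63 - 122)) = 4942/(361 - 59) = 4942/302 = 4942*(1/302) = 2471/151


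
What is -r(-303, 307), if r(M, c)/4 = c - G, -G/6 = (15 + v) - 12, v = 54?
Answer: -2596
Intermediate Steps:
G = -342 (G = -6*((15 + 54) - 12) = -6*(69 - 12) = -6*57 = -342)
r(M, c) = 1368 + 4*c (r(M, c) = 4*(c - 1*(-342)) = 4*(c + 342) = 4*(342 + c) = 1368 + 4*c)
-r(-303, 307) = -(1368 + 4*307) = -(1368 + 1228) = -1*2596 = -2596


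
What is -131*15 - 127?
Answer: -2092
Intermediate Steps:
-131*15 - 127 = -1965 - 127 = -2092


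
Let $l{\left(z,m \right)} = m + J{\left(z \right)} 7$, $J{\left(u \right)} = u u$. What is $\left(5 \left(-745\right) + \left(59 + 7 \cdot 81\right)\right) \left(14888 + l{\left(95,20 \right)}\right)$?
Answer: $-241979217$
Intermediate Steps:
$J{\left(u \right)} = u^{2}$
$l{\left(z,m \right)} = m + 7 z^{2}$ ($l{\left(z,m \right)} = m + z^{2} \cdot 7 = m + 7 z^{2}$)
$\left(5 \left(-745\right) + \left(59 + 7 \cdot 81\right)\right) \left(14888 + l{\left(95,20 \right)}\right) = \left(5 \left(-745\right) + \left(59 + 7 \cdot 81\right)\right) \left(14888 + \left(20 + 7 \cdot 95^{2}\right)\right) = \left(-3725 + \left(59 + 567\right)\right) \left(14888 + \left(20 + 7 \cdot 9025\right)\right) = \left(-3725 + 626\right) \left(14888 + \left(20 + 63175\right)\right) = - 3099 \left(14888 + 63195\right) = \left(-3099\right) 78083 = -241979217$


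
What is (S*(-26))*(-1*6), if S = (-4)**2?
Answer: 2496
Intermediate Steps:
S = 16
(S*(-26))*(-1*6) = (16*(-26))*(-1*6) = -416*(-6) = 2496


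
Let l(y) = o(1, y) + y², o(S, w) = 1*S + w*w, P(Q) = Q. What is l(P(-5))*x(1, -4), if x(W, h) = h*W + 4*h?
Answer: -1020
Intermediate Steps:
o(S, w) = S + w²
x(W, h) = 4*h + W*h (x(W, h) = W*h + 4*h = 4*h + W*h)
l(y) = 1 + 2*y² (l(y) = (1 + y²) + y² = 1 + 2*y²)
l(P(-5))*x(1, -4) = (1 + 2*(-5)²)*(-4*(4 + 1)) = (1 + 2*25)*(-4*5) = (1 + 50)*(-20) = 51*(-20) = -1020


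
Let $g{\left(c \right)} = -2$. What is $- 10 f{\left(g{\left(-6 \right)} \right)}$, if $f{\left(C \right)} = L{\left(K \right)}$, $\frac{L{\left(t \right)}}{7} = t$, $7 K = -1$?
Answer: $10$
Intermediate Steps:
$K = - \frac{1}{7}$ ($K = \frac{1}{7} \left(-1\right) = - \frac{1}{7} \approx -0.14286$)
$L{\left(t \right)} = 7 t$
$f{\left(C \right)} = -1$ ($f{\left(C \right)} = 7 \left(- \frac{1}{7}\right) = -1$)
$- 10 f{\left(g{\left(-6 \right)} \right)} = \left(-10\right) \left(-1\right) = 10$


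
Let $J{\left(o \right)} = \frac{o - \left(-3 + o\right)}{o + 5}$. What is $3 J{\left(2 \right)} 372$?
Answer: $\frac{3348}{7} \approx 478.29$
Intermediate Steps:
$J{\left(o \right)} = \frac{3}{5 + o}$
$3 J{\left(2 \right)} 372 = 3 \frac{3}{5 + 2} \cdot 372 = 3 \cdot \frac{3}{7} \cdot 372 = \frac{9}{7} \cdot 372 = \frac{3348}{7}$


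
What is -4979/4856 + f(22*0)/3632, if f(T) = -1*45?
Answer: -2287781/2204624 ≈ -1.0377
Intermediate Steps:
f(T) = -45
-4979/4856 + f(22*0)/3632 = -4979/4856 - 45/3632 = -2287781/2204624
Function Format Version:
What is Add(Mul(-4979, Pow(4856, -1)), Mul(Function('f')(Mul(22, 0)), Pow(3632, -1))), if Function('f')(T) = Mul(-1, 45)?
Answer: Rational(-2287781, 2204624) ≈ -1.0377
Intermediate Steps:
Function('f')(T) = -45
Add(Mul(-4979, Pow(4856, -1)), Mul(Function('f')(Mul(22, 0)), Pow(3632, -1))) = Add(Mul(-4979, Pow(4856, -1)), Mul(-45, Pow(3632, -1))) = Add(Mul(-4979, Rational(1, 4856)), Mul(-45, Rational(1, 3632))) = Add(Rational(-4979, 4856), Rational(-45, 3632)) = Rational(-2287781, 2204624)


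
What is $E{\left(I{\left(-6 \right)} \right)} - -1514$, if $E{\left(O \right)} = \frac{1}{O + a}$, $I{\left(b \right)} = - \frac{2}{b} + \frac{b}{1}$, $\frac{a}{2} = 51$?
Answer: $\frac{437549}{289} \approx 1514.0$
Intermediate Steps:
$a = 102$ ($a = 2 \cdot 51 = 102$)
$I{\left(b \right)} = b - \frac{2}{b}$ ($I{\left(b \right)} = - \frac{2}{b} + b 1 = - \frac{2}{b} + b = b - \frac{2}{b}$)
$E{\left(O \right)} = \frac{1}{102 + O}$ ($E{\left(O \right)} = \frac{1}{O + 102} = \frac{1}{102 + O}$)
$E{\left(I{\left(-6 \right)} \right)} - -1514 = \frac{1}{102 - \left(6 + \frac{2}{-6}\right)} - -1514 = \frac{1}{102 - \frac{17}{3}} + 1514 = \frac{1}{\frac{289}{3}} + 1514 = \frac{3}{289} + 1514 = \frac{437549}{289}$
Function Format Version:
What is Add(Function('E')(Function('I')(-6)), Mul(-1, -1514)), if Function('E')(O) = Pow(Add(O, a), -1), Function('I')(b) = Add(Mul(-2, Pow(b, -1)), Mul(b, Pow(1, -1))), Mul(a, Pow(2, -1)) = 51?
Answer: Rational(437549, 289) ≈ 1514.0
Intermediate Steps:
a = 102 (a = Mul(2, 51) = 102)
Function('I')(b) = Add(b, Mul(-2, Pow(b, -1))) (Function('I')(b) = Add(Mul(-2, Pow(b, -1)), Mul(b, 1)) = Add(Mul(-2, Pow(b, -1)), b) = Add(b, Mul(-2, Pow(b, -1))))
Function('E')(O) = Pow(Add(102, O), -1) (Function('E')(O) = Pow(Add(O, 102), -1) = Pow(Add(102, O), -1))
Add(Function('E')(Function('I')(-6)), Mul(-1, -1514)) = Add(Pow(Add(102, Add(-6, Mul(-2, Pow(-6, -1)))), -1), Mul(-1, -1514)) = Add(Pow(Add(102, Add(-6, Mul(-2, Rational(-1, 6)))), -1), 1514) = Add(Pow(Add(102, Add(-6, Rational(1, 3))), -1), 1514) = Add(Pow(Add(102, Rational(-17, 3)), -1), 1514) = Add(Pow(Rational(289, 3), -1), 1514) = Add(Rational(3, 289), 1514) = Rational(437549, 289)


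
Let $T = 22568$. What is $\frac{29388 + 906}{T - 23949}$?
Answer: $- \frac{30294}{1381} \approx -21.936$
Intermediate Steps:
$\frac{29388 + 906}{T - 23949} = \frac{29388 + 906}{22568 - 23949} = \frac{30294}{-1381} = 30294 \left(- \frac{1}{1381}\right) = - \frac{30294}{1381}$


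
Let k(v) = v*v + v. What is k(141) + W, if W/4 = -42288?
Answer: -149130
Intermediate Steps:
W = -169152 (W = 4*(-42288) = -169152)
k(v) = v + v**2 (k(v) = v**2 + v = v + v**2)
k(141) + W = 141*(1 + 141) - 169152 = 141*142 - 169152 = 20022 - 169152 = -149130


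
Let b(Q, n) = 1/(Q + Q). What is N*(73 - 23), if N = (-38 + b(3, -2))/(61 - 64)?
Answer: 5675/9 ≈ 630.56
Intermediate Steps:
b(Q, n) = 1/(2*Q)
N = 227/18 (N = (-38 + (½)/3)/(61 - 64) = (-38 + (½)*(⅓))/(-3) = (-38 + ⅙)*(-⅓) = -227/6*(-⅓) = 227/18 ≈ 12.611)
N*(73 - 23) = 227*(73 - 23)/18 = (227/18)*50 = 5675/9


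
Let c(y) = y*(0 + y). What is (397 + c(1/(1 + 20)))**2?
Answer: 30652306084/194481 ≈ 1.5761e+5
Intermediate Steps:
c(y) = y**2 (c(y) = y*y = y**2)
(397 + c(1/(1 + 20)))**2 = (397 + (1/(1 + 20))**2)**2 = (397 + (1/21)**2)**2 = (397 + 1/441)**2 = (175078/441)**2 = 30652306084/194481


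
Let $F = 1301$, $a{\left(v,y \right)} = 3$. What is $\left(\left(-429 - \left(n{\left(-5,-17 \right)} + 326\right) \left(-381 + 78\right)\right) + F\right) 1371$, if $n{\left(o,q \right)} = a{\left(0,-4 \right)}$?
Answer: $137866389$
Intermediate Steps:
$n{\left(o,q \right)} = 3$
$\left(\left(-429 - \left(n{\left(-5,-17 \right)} + 326\right) \left(-381 + 78\right)\right) + F\right) 1371 = \left(\left(-429 - \left(3 + 326\right) \left(-381 + 78\right)\right) + 1301\right) 1371 = \left(\left(-429 - 329 \left(-303\right)\right) + 1301\right) 1371 = \left(\left(-429 - -99687\right) + 1301\right) 1371 = \left(\left(-429 + 99687\right) + 1301\right) 1371 = \left(99258 + 1301\right) 1371 = 100559 \cdot 1371 = 137866389$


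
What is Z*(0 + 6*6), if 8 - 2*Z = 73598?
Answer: -1324620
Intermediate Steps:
Z = -36795 (Z = 4 - 1/2*73598 = 4 - 36799 = -36795)
Z*(0 + 6*6) = -36795*(0 + 6*6) = -36795*(0 + 36) = -36795*36 = -1324620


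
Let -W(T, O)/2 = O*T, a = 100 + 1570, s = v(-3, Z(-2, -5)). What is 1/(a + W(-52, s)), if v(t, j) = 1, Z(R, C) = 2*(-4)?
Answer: 1/1774 ≈ 0.00056370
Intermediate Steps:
Z(R, C) = -8
s = 1
a = 1670
W(T, O) = -2*O*T
1/(a + W(-52, s)) = 1/(1670 - 2*1*(-52)) = 1/(1670 + 104) = 1/1774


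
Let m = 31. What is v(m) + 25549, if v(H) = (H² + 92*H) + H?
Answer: 29393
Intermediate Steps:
v(H) = H² + 93*H
v(m) + 25549 = 31*(93 + 31) + 25549 = 31*124 + 25549 = 3844 + 25549 = 29393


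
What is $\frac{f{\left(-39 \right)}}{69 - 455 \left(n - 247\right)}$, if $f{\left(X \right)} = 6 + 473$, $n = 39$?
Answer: $\frac{479}{94709} \approx 0.0050576$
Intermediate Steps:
$f{\left(X \right)} = 479$
$\frac{f{\left(-39 \right)}}{69 - 455 \left(n - 247\right)} = \frac{479}{69 - 455 \left(39 - 247\right)} = \frac{479}{69 - -94640} = \frac{479}{69 + 94640} = \frac{479}{94709}$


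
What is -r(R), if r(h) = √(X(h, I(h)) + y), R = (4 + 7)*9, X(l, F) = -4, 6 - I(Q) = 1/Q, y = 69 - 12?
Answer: -√53 ≈ -7.2801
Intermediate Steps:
y = 57
I(Q) = 6 - 1/Q
R = 99 (R = 11*9 = 99)
r(h) = √53 (r(h) = √(-4 + 57) = √53)
-r(R) = -√53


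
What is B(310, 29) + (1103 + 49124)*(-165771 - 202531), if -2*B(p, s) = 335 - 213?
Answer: -18498704615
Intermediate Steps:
B(p, s) = -61 (B(p, s) = -(335 - 213)/2 = -1/2*122 = -61)
B(310, 29) + (1103 + 49124)*(-165771 - 202531) = -61 + (1103 + 49124)*(-165771 - 202531) = -61 + 50227*(-368302) = -61 - 18498704554 = -18498704615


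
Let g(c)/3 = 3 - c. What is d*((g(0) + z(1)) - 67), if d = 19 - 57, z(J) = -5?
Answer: 2394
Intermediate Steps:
g(c) = 9 - 3*c (g(c) = 3*(3 - c) = 9 - 3*c)
d = -38
d*((g(0) + z(1)) - 67) = -38*(((9 - 3*0) - 5) - 67) = -38*(((9 + 0) - 5) - 67) = -38*((9 - 5) - 67) = -38*(4 - 67) = -38*(-63) = 2394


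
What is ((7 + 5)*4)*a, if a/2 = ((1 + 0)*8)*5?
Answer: 3840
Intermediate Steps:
a = 80 (a = 2*(((1 + 0)*8)*5) = 2*((1*8)*5) = 2*(8*5) = 2*40 = 80)
((7 + 5)*4)*a = ((7 + 5)*4)*80 = (12*4)*80 = 48*80 = 3840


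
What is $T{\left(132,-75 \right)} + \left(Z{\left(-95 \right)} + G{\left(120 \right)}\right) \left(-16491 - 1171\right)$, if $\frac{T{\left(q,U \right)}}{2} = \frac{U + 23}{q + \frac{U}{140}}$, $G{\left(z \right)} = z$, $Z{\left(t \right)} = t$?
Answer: $- \frac{1625348462}{3681} \approx -4.4155 \cdot 10^{5}$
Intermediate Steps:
$T{\left(q,U \right)} = \frac{2 \left(23 + U\right)}{q + \frac{U}{140}}$ ($T{\left(q,U \right)} = 2 \frac{U + 23}{q + \frac{U}{140}} = 2 \frac{23 + U}{q + U \frac{1}{140}} = 2 \frac{23 + U}{q + \frac{U}{140}} = \frac{2 \left(23 + U\right)}{q + \frac{U}{140}}$)
$T{\left(132,-75 \right)} + \left(Z{\left(-95 \right)} + G{\left(120 \right)}\right) \left(-16491 - 1171\right) = \frac{280 \left(23 - 75\right)}{-75 + 140 \cdot 132} + \left(-95 + 120\right) \left(-16491 - 1171\right) = 280 \frac{1}{-75 + 18480} \left(-52\right) + 25 \left(-17662\right) = 280 \cdot \frac{1}{18405} \left(-52\right) - 441550 = - \frac{2912}{3681} - 441550 = - \frac{1625348462}{3681}$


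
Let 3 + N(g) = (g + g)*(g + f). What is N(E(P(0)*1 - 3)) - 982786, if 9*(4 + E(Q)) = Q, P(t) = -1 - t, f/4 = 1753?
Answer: -84651349/81 ≈ -1.0451e+6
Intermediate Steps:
f = 7012 (f = 4*1753 = 7012)
E(Q) = -4 + Q/9
N(g) = -3 + 2*g*(7012 + g) (N(g) = -3 + (g + g)*(g + 7012) = -3 + (2*g)*(7012 + g) = -3 + 2*g*(7012 + g))
N(E(P(0)*1 - 3)) - 982786 = (-3 + 2*(-4 + ((-1 - 1*0)*1 - 3)/9)² + 14024*(-4 + ((-1 - 1*0)*1 - 3)/9)) - 982786 = (-3 + 2*(-4 + ((-1 + 0)*1 - 3)/9)² + 14024*(-4 + ((-1 + 0)*1 - 3)/9)) - 982786 = (-3 + 2*(-4 + (-1*1 - 3)/9)² + 14024*(-4 + (-1*1 - 3)/9)) - 982786 = (-3 + 2*(-4 + (-1 - 3)/9)² + 14024*(-4 + (-1 - 3)/9)) - 982786 = (-3 + 2*(-4 + (⅑)*(-4))² + 14024*(-4 + (⅑)*(-4))) - 982786 = (-3 + 2*(-4 - 4/9)² + 14024*(-4 - 4/9)) - 982786 = (-3 + 2*(-40/9)² + 14024*(-40/9)) - 982786 = (-3 + 2*(1600/81) - 560960/9) - 982786 = (-3 + 3200/81 - 560960/9) - 982786 = -5045683/81 - 982786 = -84651349/81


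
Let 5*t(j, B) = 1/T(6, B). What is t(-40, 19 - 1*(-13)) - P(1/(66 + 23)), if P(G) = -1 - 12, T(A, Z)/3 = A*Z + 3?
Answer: 38026/2925 ≈ 13.000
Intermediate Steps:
T(A, Z) = 9 + 3*A*Z (T(A, Z) = 3*(A*Z + 3) = 3*(3 + A*Z) = 9 + 3*A*Z)
P(G) = -13
t(j, B) = 1/(5*(9 + 18*B)) (t(j, B) = 1/(5*(9 + 3*6*B)) = 1/(5*(9 + 18*B)))
t(-40, 19 - 1*(-13)) - P(1/(66 + 23)) = 1/(45*(1 + 2*(19 - 1*(-13)))) - 1*(-13) = 1/(45*(1 + 2*(19 + 13))) + 13 = 1/(45*(1 + 2*32)) + 13 = 1/(45*(1 + 64)) + 13 = (1/45)/65 + 13 = (1/45)*(1/65) + 13 = 1/2925 + 13 = 38026/2925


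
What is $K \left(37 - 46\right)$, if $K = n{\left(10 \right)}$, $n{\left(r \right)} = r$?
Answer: $-90$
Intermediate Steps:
$K = 10$
$K \left(37 - 46\right) = 10 \left(37 - 46\right) = 10 \left(-9\right) = -90$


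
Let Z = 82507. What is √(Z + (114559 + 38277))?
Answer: √235343 ≈ 485.12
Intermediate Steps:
√(Z + (114559 + 38277)) = √(82507 + (114559 + 38277)) = √(82507 + 152836) = √235343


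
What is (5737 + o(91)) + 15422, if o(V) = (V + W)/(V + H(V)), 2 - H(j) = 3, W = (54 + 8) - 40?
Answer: 1904423/90 ≈ 21160.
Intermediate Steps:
W = 22 (W = 62 - 40 = 22)
H(j) = -1 (H(j) = 2 - 1*3 = 2 - 3 = -1)
o(V) = (22 + V)/(-1 + V) (o(V) = (V + 22)/(V - 1) = (22 + V)/(-1 + V))
(5737 + o(91)) + 15422 = (5737 + (22 + 91)/(-1 + 91)) + 15422 = (5737 + 113/90) + 15422 = 516443/90 + 15422 = 1904423/90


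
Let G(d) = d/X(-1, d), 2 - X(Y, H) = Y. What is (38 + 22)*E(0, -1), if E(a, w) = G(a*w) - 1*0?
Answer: 0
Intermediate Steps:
X(Y, H) = 2 - Y
G(d) = d/3 (G(d) = d/(2 - 1*(-1)) = d/(2 + 1) = d/3)
E(a, w) = a*w/3 (E(a, w) = (a*w)/3 - 1*0 = a*w/3 + 0 = a*w/3)
(38 + 22)*E(0, -1) = (38 + 22)*((⅓)*0*(-1)) = 60*0 = 0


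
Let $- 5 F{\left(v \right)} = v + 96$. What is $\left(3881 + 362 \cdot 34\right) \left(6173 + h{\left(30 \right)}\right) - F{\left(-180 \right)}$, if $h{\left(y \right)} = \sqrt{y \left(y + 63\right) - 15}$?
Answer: $\frac{499673401}{5} + 80945 \sqrt{111} \approx 1.0079 \cdot 10^{8}$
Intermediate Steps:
$F{\left(v \right)} = - \frac{96}{5} - \frac{v}{5}$ ($F{\left(v \right)} = - \frac{v + 96}{5} = - \frac{96 + v}{5} = - \frac{96}{5} - \frac{v}{5}$)
$h{\left(y \right)} = \sqrt{-15 + y \left(63 + y\right)}$ ($h{\left(y \right)} = \sqrt{y \left(63 + y\right) - 15} = \sqrt{-15 + y \left(63 + y\right)}$)
$\left(3881 + 362 \cdot 34\right) \left(6173 + h{\left(30 \right)}\right) - F{\left(-180 \right)} = \left(3881 + 362 \cdot 34\right) \left(6173 + \sqrt{-15 + 30^{2} + 63 \cdot 30}\right) - \left(- \frac{96}{5} - -36\right) = \left(3881 + 12308\right) \left(6173 + \sqrt{-15 + 900 + 1890}\right) - \left(- \frac{96}{5} + 36\right) = 16189 \left(6173 + \sqrt{2775}\right) - \frac{84}{5} = 16189 \left(6173 + 5 \sqrt{111}\right) - \frac{84}{5} = \left(99934697 + 80945 \sqrt{111}\right) - \frac{84}{5} = \frac{499673401}{5} + 80945 \sqrt{111}$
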